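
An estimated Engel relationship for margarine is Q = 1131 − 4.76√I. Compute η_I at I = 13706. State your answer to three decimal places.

-0.486

At I = 13706: Q = 573.734.
dQ/dI = -4.76/(2√I) = -0.0203293 at this income.
η = (dQ/dI)·(I/Q) = -0.0203293 × (13706/573.734) = -0.486.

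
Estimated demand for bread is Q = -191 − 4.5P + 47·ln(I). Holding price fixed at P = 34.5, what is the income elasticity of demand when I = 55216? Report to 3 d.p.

0.282

At P = 34.5, I = 55216: Q = 166.943.
Holding P constant, ∂Q/∂I = 47/I = 0.000851203.
η_I = (∂Q/∂I)·(I/Q) = 0.000851203 × (55216/166.943) = 0.282.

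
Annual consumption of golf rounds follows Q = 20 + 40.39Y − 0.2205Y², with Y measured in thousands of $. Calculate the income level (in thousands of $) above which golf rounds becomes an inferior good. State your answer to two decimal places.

dQ/dY = 40.39 − 0.441Y.
The good is inferior where dQ/dY < 0. Setting dQ/dY = 0 gives Y = 40.39 / 0.441 = 91.59.

91.59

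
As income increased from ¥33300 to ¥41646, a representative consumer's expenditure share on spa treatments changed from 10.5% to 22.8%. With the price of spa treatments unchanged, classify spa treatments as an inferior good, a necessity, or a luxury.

The budget share rises as income rises, so η > 1.

luxury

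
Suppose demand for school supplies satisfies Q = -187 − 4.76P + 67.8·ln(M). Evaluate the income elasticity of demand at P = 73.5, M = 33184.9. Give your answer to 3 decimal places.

At P = 73.5, M = 33184.9: Q = 168.928.
Holding P constant, ∂Q/∂M = 67.8/M = 0.0020431.
η_M = (∂Q/∂M)·(M/Q) = 0.0020431 × (33184.9/168.928) = 0.401.

0.401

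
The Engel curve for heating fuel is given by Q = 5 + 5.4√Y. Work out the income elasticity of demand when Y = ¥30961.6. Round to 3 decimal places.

0.497

At Y = 30961.6: Q = 955.179.
dQ/dY = 5.4/(2√Y) = 0.0153445 at this income.
η = (dQ/dY)·(Y/Q) = 0.0153445 × (30961.6/955.179) = 0.497.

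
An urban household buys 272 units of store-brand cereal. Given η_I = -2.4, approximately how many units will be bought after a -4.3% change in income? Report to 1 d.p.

%ΔQ ≈ η × %ΔI = -2.4 × (-4.3%) = 10.32%.
New Q ≈ 272 × (1 + 0.1032) = 300.1.

300.1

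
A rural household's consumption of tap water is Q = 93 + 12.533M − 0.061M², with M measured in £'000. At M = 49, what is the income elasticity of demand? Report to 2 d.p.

0.57

At M = 49: Q = 560.6560.
dQ/dM = 12.533 − 0.122M = 6.55500.
η = (dQ/dM)·(M/Q) = 6.55500 × (49/560.6560) = 0.57.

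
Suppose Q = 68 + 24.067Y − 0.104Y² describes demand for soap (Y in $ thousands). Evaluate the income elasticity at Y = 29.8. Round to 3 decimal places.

At Y = 29.8: Q = 692.8404.
dQ/dY = 24.067 − 0.208Y = 17.86860.
η = (dQ/dY)·(Y/Q) = 17.86860 × (29.8/692.8404) = 0.769.

0.769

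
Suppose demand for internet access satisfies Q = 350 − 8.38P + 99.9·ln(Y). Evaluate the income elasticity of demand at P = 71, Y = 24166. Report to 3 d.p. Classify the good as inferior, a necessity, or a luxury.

At P = 71, Y = 24166: Q = 763.281.
Holding P constant, ∂Q/∂Y = 99.9/Y = 0.00413391.
η_Y = (∂Q/∂Y)·(Y/Q) = 0.00413391 × (24166/763.281) = 0.131.
Since 0 < η < 1, this is a necessity.

0.131 (necessity)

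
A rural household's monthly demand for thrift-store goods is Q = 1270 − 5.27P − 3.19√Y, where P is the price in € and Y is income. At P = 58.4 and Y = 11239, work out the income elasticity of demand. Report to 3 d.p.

-0.271

At P = 58.4, Y = 11239: Q = 624.047.
Holding P constant, ∂Q/∂Y = -3.19/(2√Y) = -0.0150452.
η_Y = (∂Q/∂Y)·(Y/Q) = -0.0150452 × (11239/624.047) = -0.271.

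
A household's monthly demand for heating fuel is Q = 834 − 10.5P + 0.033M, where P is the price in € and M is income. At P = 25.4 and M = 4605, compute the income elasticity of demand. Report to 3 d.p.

At P = 25.4, M = 4605: Q = 719.265.
Holding P constant, ∂Q/∂M = 0.033.
η_M = (∂Q/∂M)·(M/Q) = 0.033 × (4605/719.265) = 0.211.

0.211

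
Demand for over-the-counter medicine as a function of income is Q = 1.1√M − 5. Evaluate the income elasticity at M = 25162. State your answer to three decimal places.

0.515

At M = 25162: Q = 169.488.
dQ/dM = 1.1/(2√M) = 0.00346729 at this income.
η = (dQ/dM)·(M/Q) = 0.00346729 × (25162/169.488) = 0.515.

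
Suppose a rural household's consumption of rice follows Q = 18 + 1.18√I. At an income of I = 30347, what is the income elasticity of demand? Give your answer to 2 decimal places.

At I = 30347: Q = 223.561.
dQ/dI = 1.18/(2√I) = 0.00338684 at this income.
η = (dQ/dI)·(I/Q) = 0.00338684 × (30347/223.561) = 0.46.

0.46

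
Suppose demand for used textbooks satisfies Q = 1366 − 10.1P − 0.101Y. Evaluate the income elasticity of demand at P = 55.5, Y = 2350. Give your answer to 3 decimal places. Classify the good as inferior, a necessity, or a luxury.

-0.418 (inferior good)

At P = 55.5, Y = 2350: Q = 568.100.
Holding P constant, ∂Q/∂Y = −0.101.
η_Y = (∂Q/∂Y)·(Y/Q) = -0.101 × (2350/568.100) = -0.418.
Since η < 0, this is an inferior good.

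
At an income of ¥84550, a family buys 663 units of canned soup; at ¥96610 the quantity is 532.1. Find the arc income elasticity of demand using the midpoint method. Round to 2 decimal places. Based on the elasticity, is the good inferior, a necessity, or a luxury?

-1.65 (inferior good)

ΔQ = 532.1 − 663 = -130.9; midpoint Q̄ = (663 + 532.1)/2 = 597.55.
ΔI = 96610 − 84550 = 12060; midpoint Ī = (84550 + 96610)/2 = 90580.
η = (ΔQ/Q̄) ÷ (ΔI/Ī) = (-130.9/597.55) ÷ (12060/90580) = -1.65.
η < 0 ⇒ inferior good.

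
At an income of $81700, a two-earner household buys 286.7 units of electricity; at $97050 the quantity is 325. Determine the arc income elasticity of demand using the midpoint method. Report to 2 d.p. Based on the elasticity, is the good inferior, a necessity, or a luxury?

ΔQ = 325 − 286.7 = 38.3; midpoint Q̄ = (286.7 + 325)/2 = 305.85.
ΔI = 97050 − 81700 = 15350; midpoint Ī = (81700 + 97050)/2 = 89375.
η = (ΔQ/Q̄) ÷ (ΔI/Ī) = (38.3/305.85) ÷ (15350/89375) = 0.73.
0 < η < 1 ⇒ necessity.

0.73 (necessity)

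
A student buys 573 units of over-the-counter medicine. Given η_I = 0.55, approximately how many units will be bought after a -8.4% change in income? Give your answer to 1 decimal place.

%ΔQ ≈ η × %ΔI = 0.55 × (-8.4%) = -4.62%.
New Q ≈ 573 × (1 − 0.0462) = 546.5.

546.5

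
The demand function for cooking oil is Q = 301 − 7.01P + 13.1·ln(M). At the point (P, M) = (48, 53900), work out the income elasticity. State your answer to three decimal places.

0.122

At P = 48, M = 53900: Q = 107.243.
Holding P constant, ∂Q/∂M = 13.1/M = 0.000243043.
η_M = (∂Q/∂M)·(M/Q) = 0.000243043 × (53900/107.243) = 0.122.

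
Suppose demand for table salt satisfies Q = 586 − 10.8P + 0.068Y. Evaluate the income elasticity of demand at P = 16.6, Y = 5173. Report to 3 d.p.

At P = 16.6, Y = 5173: Q = 758.484.
Holding P constant, ∂Q/∂Y = 0.068.
η_Y = (∂Q/∂Y)·(Y/Q) = 0.068 × (5173/758.484) = 0.464.

0.464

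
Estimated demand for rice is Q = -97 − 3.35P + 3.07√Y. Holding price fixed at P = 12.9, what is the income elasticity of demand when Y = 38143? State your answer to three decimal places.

0.653

At P = 12.9, Y = 38143: Q = 459.363.
Holding P constant, ∂Q/∂Y = 3.07/(2√Y) = 0.00785961.
η_Y = (∂Q/∂Y)·(Y/Q) = 0.00785961 × (38143/459.363) = 0.653.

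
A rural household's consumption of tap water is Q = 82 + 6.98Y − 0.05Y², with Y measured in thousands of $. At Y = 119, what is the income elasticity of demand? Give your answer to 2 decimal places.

At Y = 119: Q = 204.5700.
dQ/dY = 6.98 − 0.1Y = -4.92000.
η = (dQ/dY)·(Y/Q) = -4.92000 × (119/204.5700) = -2.86.

-2.86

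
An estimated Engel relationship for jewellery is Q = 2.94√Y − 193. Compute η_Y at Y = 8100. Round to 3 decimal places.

1.848

At Y = 8100: Q = 71.600.
dQ/dY = 2.94/(2√Y) = 0.0163333 at this income.
η = (dQ/dY)·(Y/Q) = 0.0163333 × (8100/71.600) = 1.848.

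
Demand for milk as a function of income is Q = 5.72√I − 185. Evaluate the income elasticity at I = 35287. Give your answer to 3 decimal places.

At I = 35287: Q = 889.493.
dQ/dI = 5.72/(2√I) = 0.015225 at this income.
η = (dQ/dI)·(I/Q) = 0.015225 × (35287/889.493) = 0.604.

0.604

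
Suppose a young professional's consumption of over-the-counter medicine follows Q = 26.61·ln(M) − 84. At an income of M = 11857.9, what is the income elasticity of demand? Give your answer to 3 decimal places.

0.161

At M = 11857.9: Q = 165.622.
dQ/dM = 26.61/M = 0.00224407 at this income.
η = (dQ/dM)·(M/Q) = 0.00224407 × (11857.9/165.622) = 0.161.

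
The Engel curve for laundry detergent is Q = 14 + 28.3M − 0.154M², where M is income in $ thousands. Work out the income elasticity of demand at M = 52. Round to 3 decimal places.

At M = 52: Q = 1069.1840.
dQ/dM = 28.3 − 0.308M = 12.28400.
η = (dQ/dM)·(M/Q) = 12.28400 × (52/1069.1840) = 0.597.

0.597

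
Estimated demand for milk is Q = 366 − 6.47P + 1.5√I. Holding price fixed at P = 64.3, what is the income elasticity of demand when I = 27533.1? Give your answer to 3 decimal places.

0.626

At P = 64.3, I = 27533.1: Q = 198.876.
Holding P constant, ∂Q/∂I = 1.5/(2√I) = 0.00451995.
η_I = (∂Q/∂I)·(I/Q) = 0.00451995 × (27533.1/198.876) = 0.626.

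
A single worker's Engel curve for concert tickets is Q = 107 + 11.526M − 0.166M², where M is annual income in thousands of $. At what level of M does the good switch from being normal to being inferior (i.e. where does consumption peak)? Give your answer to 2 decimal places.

34.72

dQ/dM = 11.526 − 0.332M.
The good is inferior where dQ/dM < 0. Setting dQ/dM = 0 gives M = 11.526 / 0.332 = 34.72.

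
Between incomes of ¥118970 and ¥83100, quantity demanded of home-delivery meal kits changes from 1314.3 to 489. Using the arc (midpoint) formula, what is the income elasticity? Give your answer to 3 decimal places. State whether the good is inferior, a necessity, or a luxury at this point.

2.578 (luxury)

ΔQ = 489 − 1314.3 = -825.3; midpoint Q̄ = (1314.3 + 489)/2 = 901.65.
ΔI = 83100 − 118970 = -35870; midpoint Ī = (118970 + 83100)/2 = 101035.
η = (ΔQ/Q̄) ÷ (ΔI/Ī) = (-825.3/901.65) ÷ (-35870/101035) = 2.578.
η > 1 ⇒ luxury.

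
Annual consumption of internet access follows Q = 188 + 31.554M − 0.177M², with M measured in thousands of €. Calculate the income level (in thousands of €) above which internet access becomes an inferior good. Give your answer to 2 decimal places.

dQ/dM = 31.554 − 0.354M.
The good is inferior where dQ/dM < 0. Setting dQ/dM = 0 gives M = 31.554 / 0.354 = 89.14.

89.14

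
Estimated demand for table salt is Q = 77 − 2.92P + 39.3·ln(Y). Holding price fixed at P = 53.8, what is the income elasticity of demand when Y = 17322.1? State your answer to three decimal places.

At P = 53.8, Y = 17322.1: Q = 303.462.
Holding P constant, ∂Q/∂Y = 39.3/Y = 0.00226878.
η_Y = (∂Q/∂Y)·(Y/Q) = 0.00226878 × (17322.1/303.462) = 0.130.

0.130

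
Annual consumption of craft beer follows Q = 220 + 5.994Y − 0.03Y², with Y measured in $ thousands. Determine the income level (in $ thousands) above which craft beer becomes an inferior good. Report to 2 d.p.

99.90

dQ/dY = 5.994 − 0.06Y.
The good is inferior where dQ/dY < 0. Setting dQ/dY = 0 gives Y = 5.994 / 0.06 = 99.90.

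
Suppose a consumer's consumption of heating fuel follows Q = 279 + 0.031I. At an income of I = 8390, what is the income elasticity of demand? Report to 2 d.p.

0.48

At I = 8390: Q = 539.090.
dQ/dI = 0.031.
η = (dQ/dI)·(I/Q) = 0.031 × (8390/539.090) = 0.48.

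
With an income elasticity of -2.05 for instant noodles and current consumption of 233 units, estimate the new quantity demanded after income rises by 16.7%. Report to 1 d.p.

153.2

%ΔQ ≈ η × %ΔI = -2.05 × 16.7% = -34.235%.
New Q ≈ 233 × (1 − 0.34235) = 153.2.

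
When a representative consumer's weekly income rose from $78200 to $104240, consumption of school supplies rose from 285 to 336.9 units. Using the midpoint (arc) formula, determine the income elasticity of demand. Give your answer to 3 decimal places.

ΔQ = 336.9 − 285 = 51.9; midpoint Q̄ = (285 + 336.9)/2 = 310.95.
ΔI = 104240 − 78200 = 26040; midpoint Ī = (78200 + 104240)/2 = 91220.
η = (ΔQ/Q̄) ÷ (ΔI/Ī) = (51.9/310.95) ÷ (26040/91220) = 0.585.

0.585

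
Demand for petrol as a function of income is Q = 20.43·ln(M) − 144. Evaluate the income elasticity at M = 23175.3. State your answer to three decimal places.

0.333

At M = 23175.3: Q = 61.339.
dQ/dM = 20.43/M = 0.000881542 at this income.
η = (dQ/dM)·(M/Q) = 0.000881542 × (23175.3/61.339) = 0.333.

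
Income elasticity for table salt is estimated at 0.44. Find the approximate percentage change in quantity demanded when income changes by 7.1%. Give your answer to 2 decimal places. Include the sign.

3.12%

%ΔQ ≈ η × %ΔI = 0.44 × 7.1% = 3.12%.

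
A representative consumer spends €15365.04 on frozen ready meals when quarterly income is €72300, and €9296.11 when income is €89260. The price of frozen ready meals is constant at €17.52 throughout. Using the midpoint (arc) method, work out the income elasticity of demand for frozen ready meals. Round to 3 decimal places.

With a constant price, Q₁ = 15365.04/17.52 = 877.000 and Q₂ = 9296.11/17.52 = 530.600 (equivalently, work directly with expenditure since P cancels).
Midpoint %ΔQ = (9296.11 − 15365.04)/12330.58 = -0.49219; midpoint %ΔI = (89260 − 72300)/80780 = 0.20995.
η = -0.49219 / 0.20995 = -2.344.

-2.344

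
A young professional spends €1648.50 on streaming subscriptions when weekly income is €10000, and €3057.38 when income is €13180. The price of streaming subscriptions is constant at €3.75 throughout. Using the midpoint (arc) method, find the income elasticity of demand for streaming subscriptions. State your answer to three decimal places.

With a constant price, Q₁ = 1648.50/3.75 = 439.600 and Q₂ = 3057.38/3.75 = 815.301 (equivalently, work directly with expenditure since P cancels).
Midpoint %ΔQ = (3057.38 − 1648.50)/2352.94 = 0.59877; midpoint %ΔI = (13180 − 10000)/11590 = 0.27437.
η = 0.59877 / 0.27437 = 2.182.

2.182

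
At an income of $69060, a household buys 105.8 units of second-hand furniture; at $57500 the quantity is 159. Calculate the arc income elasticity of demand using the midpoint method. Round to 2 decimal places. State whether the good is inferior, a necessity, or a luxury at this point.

-2.20 (inferior good)

ΔQ = 159 − 105.8 = 53.2; midpoint Q̄ = (105.8 + 159)/2 = 132.4.
ΔI = 57500 − 69060 = -11560; midpoint Ī = (69060 + 57500)/2 = 63280.
η = (ΔQ/Q̄) ÷ (ΔI/Ī) = (53.2/132.4) ÷ (-11560/63280) = -2.20.
η < 0 ⇒ inferior good.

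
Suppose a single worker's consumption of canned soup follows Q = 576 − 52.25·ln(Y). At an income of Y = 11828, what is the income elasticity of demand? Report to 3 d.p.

At Y = 11828: Q = 85.988.
dQ/dY = -52.25/Y = -0.00441748 at this income.
η = (dQ/dY)·(Y/Q) = -0.00441748 × (11828/85.988) = -0.608.

-0.608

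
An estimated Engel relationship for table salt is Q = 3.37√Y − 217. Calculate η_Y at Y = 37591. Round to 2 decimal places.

0.75

At Y = 37591: Q = 436.389.
dQ/dY = 3.37/(2√Y) = 0.00869076 at this income.
η = (dQ/dY)·(Y/Q) = 0.00869076 × (37591/436.389) = 0.75.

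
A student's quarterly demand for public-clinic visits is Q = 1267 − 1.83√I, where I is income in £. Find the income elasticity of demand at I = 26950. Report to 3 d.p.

At I = 26950: Q = 966.579.
dQ/dI = -1.83/(2√I) = -0.00557368 at this income.
η = (dQ/dI)·(I/Q) = -0.00557368 × (26950/966.579) = -0.155.

-0.155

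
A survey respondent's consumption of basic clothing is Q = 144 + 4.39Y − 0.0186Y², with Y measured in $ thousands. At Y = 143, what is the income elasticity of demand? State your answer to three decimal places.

-0.340

At Y = 143: Q = 391.4186.
dQ/dY = 4.39 − 0.0372Y = -0.92960.
η = (dQ/dY)·(Y/Q) = -0.92960 × (143/391.4186) = -0.340.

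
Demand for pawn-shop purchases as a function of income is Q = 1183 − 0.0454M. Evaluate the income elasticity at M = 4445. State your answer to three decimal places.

-0.206

At M = 4445: Q = 981.197.
dQ/dM = −0.0454.
η = (dQ/dM)·(M/Q) = -0.0454 × (4445/981.197) = -0.206.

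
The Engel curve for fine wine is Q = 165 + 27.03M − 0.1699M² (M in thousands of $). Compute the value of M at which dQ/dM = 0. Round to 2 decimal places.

dQ/dM = 27.03 − 0.3398M.
The good is inferior where dQ/dM < 0. Setting dQ/dM = 0 gives M = 27.03 / 0.3398 = 79.55.

79.55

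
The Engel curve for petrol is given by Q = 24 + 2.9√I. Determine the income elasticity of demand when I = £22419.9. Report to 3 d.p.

At I = 22419.9: Q = 458.225.
dQ/dI = 2.9/(2√I) = 0.00968392 at this income.
η = (dQ/dI)·(I/Q) = 0.00968392 × (22419.9/458.225) = 0.474.

0.474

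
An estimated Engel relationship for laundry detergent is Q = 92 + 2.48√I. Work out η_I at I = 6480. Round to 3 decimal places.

0.342

At I = 6480: Q = 291.636.
dQ/dI = 2.48/(2√I) = 0.015404 at this income.
η = (dQ/dI)·(I/Q) = 0.015404 × (6480/291.636) = 0.342.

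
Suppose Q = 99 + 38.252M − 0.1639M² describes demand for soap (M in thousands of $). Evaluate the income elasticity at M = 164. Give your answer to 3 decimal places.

At M = 164: Q = 1964.0736.
dQ/dM = 38.252 − 0.3278M = -15.50720.
η = (dQ/dM)·(M/Q) = -15.50720 × (164/1964.0736) = -1.295.

-1.295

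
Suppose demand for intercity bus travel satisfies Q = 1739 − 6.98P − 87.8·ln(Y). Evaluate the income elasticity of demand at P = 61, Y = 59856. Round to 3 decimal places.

-0.253

At P = 61, Y = 59856: Q = 347.447.
Holding P constant, ∂Q/∂Y = -87.8/Y = -0.00146685.
η_Y = (∂Q/∂Y)·(Y/Q) = -0.00146685 × (59856/347.447) = -0.253.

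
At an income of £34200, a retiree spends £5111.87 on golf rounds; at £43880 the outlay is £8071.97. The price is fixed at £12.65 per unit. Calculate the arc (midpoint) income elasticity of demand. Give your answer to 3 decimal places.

With a constant price, Q₁ = 5111.87/12.65 = 404.100 and Q₂ = 8071.97/12.65 = 638.100 (equivalently, work directly with expenditure since P cancels).
Midpoint %ΔQ = (8071.97 − 5111.87)/6591.92 = 0.44905; midpoint %ΔI = (43880 − 34200)/39040 = 0.24795.
η = 0.44905 / 0.24795 = 1.811.

1.811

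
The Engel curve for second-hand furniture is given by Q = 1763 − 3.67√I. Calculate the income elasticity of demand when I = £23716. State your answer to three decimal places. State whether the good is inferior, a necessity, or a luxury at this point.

-0.236 (inferior good)

At I = 23716: Q = 1197.820.
dQ/dI = -3.67/(2√I) = -0.0119156 at this income.
η = (dQ/dI)·(I/Q) = -0.0119156 × (23716/1197.820) = -0.236.
Since η < 0, the good is an inferior good.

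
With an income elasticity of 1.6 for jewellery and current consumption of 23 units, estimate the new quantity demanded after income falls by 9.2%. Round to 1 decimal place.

%ΔQ ≈ η × %ΔI = 1.6 × (-9.2%) = -14.72%.
New Q ≈ 23 × (1 − 0.1472) = 19.6.

19.6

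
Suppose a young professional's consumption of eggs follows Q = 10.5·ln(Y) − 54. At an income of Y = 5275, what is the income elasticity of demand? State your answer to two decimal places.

0.29

At Y = 5275: Q = 35.993.
dQ/dY = 10.5/Y = 0.00199052 at this income.
η = (dQ/dY)·(Y/Q) = 0.00199052 × (5275/35.993) = 0.29.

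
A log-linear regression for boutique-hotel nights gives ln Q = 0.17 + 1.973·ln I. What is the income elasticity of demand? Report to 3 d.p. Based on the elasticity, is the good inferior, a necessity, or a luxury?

1.973 (luxury)

In a log-linear demand, the coefficient on ln I is the income elasticity.
So η = 1.973.
η > 1 ⇒ luxury.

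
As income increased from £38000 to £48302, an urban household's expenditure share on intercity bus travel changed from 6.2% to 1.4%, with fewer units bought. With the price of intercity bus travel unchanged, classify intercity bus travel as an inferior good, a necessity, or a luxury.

Quantity demanded falls as income rises, so η < 0.

inferior good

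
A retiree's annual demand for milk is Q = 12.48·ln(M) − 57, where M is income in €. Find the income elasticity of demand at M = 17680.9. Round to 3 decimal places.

At M = 17680.9: Q = 65.057.
dQ/dM = 12.48/M = 0.000705846 at this income.
η = (dQ/dM)·(M/Q) = 0.000705846 × (17680.9/65.057) = 0.192.

0.192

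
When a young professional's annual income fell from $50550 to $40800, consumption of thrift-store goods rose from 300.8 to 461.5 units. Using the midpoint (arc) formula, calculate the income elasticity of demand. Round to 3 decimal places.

-1.975

ΔQ = 461.5 − 300.8 = 160.7; midpoint Q̄ = (300.8 + 461.5)/2 = 381.15.
ΔI = 40800 − 50550 = -9750; midpoint Ī = (50550 + 40800)/2 = 45675.
η = (ΔQ/Q̄) ÷ (ΔI/Ī) = (160.7/381.15) ÷ (-9750/45675) = -1.975.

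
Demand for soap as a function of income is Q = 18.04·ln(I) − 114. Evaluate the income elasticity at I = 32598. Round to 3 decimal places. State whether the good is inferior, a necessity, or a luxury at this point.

At I = 32598: Q = 73.472.
dQ/dI = 18.04/I = 0.000553408 at this income.
η = (dQ/dI)·(I/Q) = 0.000553408 × (32598/73.472) = 0.246.
Since 0 < η < 1, the good is a necessity.

0.246 (necessity)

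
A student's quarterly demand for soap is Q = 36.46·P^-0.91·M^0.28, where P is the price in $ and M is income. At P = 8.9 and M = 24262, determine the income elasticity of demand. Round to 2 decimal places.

0.28

For a multiplicative demand Q = A·P^α·M^β, the income elasticity is β everywhere.
Here β = 0.28, so η = 0.28.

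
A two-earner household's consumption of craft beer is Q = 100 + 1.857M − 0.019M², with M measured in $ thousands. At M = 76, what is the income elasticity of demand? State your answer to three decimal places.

At M = 76: Q = 131.3880.
dQ/dM = 1.857 − 0.038M = -1.03100.
η = (dQ/dM)·(M/Q) = -1.03100 × (76/131.3880) = -0.596.

-0.596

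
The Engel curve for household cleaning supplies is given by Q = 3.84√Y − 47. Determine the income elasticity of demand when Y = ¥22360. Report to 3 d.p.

0.545

At Y = 22360: Q = 527.205.
dQ/dY = 3.84/(2√Y) = 0.01284 at this income.
η = (dQ/dY)·(Y/Q) = 0.01284 × (22360/527.205) = 0.545.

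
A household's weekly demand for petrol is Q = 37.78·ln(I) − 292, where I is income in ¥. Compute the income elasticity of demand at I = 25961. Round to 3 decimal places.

0.411

At I = 25961: Q = 92.009.
dQ/dI = 37.78/I = 0.00145526 at this income.
η = (dQ/dI)·(I/Q) = 0.00145526 × (25961/92.009) = 0.411.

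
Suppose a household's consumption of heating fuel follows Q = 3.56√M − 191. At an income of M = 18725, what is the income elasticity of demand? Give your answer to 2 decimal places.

At M = 18725: Q = 296.148.
dQ/dM = 3.56/(2√M) = 0.013008 at this income.
η = (dQ/dM)·(M/Q) = 0.013008 × (18725/296.148) = 0.82.

0.82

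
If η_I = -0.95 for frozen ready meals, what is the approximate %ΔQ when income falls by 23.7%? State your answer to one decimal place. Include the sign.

%ΔQ ≈ η × %ΔI = -0.95 × (-23.7%) = 22.5%.

22.5%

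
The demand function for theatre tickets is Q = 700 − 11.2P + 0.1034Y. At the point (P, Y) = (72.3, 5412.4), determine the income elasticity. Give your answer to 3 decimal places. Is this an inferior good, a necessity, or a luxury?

At P = 72.3, Y = 5412.4: Q = 449.882.
Holding P constant, ∂Q/∂Y = 0.1034.
η_Y = (∂Q/∂Y)·(Y/Q) = 0.1034 × (5412.4/449.882) = 1.244.
Since η > 1, this is a luxury.

1.244 (luxury)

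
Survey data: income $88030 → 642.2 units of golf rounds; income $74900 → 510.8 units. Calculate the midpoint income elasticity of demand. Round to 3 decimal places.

1.414

ΔQ = 510.8 − 642.2 = -131.4; midpoint Q̄ = (642.2 + 510.8)/2 = 576.5.
ΔI = 74900 − 88030 = -13130; midpoint Ī = (88030 + 74900)/2 = 81465.
η = (ΔQ/Q̄) ÷ (ΔI/Ī) = (-131.4/576.5) ÷ (-13130/81465) = 1.414.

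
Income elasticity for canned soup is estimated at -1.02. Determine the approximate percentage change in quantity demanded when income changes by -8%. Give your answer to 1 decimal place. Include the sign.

8.2%

%ΔQ ≈ η × %ΔI = -1.02 × (-8%) = 8.2%.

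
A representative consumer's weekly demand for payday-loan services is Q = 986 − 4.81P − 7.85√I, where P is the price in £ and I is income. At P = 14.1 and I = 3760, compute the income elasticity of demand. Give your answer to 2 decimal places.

-0.55

At P = 14.1, I = 3760: Q = 436.826.
Holding P constant, ∂Q/∂I = -7.85/(2√I) = -0.0640097.
η_I = (∂Q/∂I)·(I/Q) = -0.0640097 × (3760/436.826) = -0.55.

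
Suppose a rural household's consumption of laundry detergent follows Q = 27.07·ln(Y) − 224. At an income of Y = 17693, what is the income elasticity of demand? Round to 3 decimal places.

0.664

At Y = 17693: Q = 40.770.
dQ/dY = 27.07/Y = 0.00152998 at this income.
η = (dQ/dY)·(Y/Q) = 0.00152998 × (17693/40.770) = 0.664.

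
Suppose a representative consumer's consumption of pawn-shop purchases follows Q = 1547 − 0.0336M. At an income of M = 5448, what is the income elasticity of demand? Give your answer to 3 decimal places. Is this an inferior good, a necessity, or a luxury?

At M = 5448: Q = 1363.947.
dQ/dM = −0.0336.
η = (dQ/dM)·(M/Q) = -0.0336 × (5448/1363.947) = -0.134.
Since η < 0, the good is an inferior good.

-0.134 (inferior good)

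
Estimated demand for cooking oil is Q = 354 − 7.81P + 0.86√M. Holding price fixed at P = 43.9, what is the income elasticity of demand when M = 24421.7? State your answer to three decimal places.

At P = 43.9, M = 24421.7: Q = 145.537.
Holding P constant, ∂Q/∂M = 0.86/(2√M) = 0.00275157.
η_M = (∂Q/∂M)·(M/Q) = 0.00275157 × (24421.7/145.537) = 0.462.

0.462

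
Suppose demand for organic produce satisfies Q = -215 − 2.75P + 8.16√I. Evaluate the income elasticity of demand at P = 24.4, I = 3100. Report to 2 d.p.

1.32

At P = 24.4, I = 3100: Q = 172.230.
Holding P constant, ∂Q/∂I = 8.16/(2√I) = 0.073279.
η_I = (∂Q/∂I)·(I/Q) = 0.073279 × (3100/172.230) = 1.32.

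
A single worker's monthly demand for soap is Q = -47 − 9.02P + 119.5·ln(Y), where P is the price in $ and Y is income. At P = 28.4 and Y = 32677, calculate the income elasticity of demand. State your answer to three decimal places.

At P = 28.4, Y = 32677: Q = 938.966.
Holding P constant, ∂Q/∂Y = 119.5/Y = 0.00365701.
η_Y = (∂Q/∂Y)·(Y/Q) = 0.00365701 × (32677/938.966) = 0.127.

0.127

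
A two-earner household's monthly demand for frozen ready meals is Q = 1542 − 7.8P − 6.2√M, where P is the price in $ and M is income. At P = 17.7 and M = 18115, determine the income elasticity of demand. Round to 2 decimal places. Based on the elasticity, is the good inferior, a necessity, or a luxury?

At P = 17.7, M = 18115: Q = 569.470.
Holding P constant, ∂Q/∂M = -6.2/(2√M) = -0.0230326.
η_M = (∂Q/∂M)·(M/Q) = -0.0230326 × (18115/569.470) = -0.73.
Since η < 0, this is an inferior good.

-0.73 (inferior good)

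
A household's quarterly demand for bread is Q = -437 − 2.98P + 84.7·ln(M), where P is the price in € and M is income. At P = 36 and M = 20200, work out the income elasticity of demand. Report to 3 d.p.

At P = 36, M = 20200: Q = 295.388.
Holding P constant, ∂Q/∂M = 84.7/M = 0.00419307.
η_M = (∂Q/∂M)·(M/Q) = 0.00419307 × (20200/295.388) = 0.287.

0.287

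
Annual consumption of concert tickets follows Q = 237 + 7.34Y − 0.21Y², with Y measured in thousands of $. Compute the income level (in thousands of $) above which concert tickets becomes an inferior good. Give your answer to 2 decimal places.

17.48

dQ/dY = 7.34 − 0.42Y.
The good is inferior where dQ/dY < 0. Setting dQ/dY = 0 gives Y = 7.34 / 0.42 = 17.48.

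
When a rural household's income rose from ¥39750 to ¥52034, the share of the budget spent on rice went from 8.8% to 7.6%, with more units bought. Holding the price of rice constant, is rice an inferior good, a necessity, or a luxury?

Quantity rises but the budget share falls as income rises, so 0 < η < 1.

necessity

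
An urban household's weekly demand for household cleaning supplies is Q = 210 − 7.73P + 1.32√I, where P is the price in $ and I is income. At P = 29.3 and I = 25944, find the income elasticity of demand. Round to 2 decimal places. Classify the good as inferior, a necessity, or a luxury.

0.54 (necessity)

At P = 29.3, I = 25944: Q = 196.125.
Holding P constant, ∂Q/∂I = 1.32/(2√I) = 0.00409756.
η_I = (∂Q/∂I)·(I/Q) = 0.00409756 × (25944/196.125) = 0.54.
Since 0 < η < 1, this is a necessity.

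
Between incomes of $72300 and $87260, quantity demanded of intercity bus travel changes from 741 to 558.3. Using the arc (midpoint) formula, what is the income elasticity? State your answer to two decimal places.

-1.50

ΔQ = 558.3 − 741 = -182.7; midpoint Q̄ = (741 + 558.3)/2 = 649.65.
ΔI = 87260 − 72300 = 14960; midpoint Ī = (72300 + 87260)/2 = 79780.
η = (ΔQ/Q̄) ÷ (ΔI/Ī) = (-182.7/649.65) ÷ (14960/79780) = -1.50.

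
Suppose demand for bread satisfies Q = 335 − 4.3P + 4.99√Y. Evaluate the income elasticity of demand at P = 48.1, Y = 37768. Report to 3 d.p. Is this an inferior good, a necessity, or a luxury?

At P = 48.1, Y = 37768: Q = 1097.926.
Holding P constant, ∂Q/∂Y = 4.99/(2√Y) = 0.0128383.
η_Y = (∂Q/∂Y)·(Y/Q) = 0.0128383 × (37768/1097.926) = 0.442.
Since 0 < η < 1, this is a necessity.

0.442 (necessity)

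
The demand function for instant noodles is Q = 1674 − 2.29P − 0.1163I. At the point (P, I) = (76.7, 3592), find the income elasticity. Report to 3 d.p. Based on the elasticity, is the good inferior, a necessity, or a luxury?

At P = 76.7, I = 3592: Q = 1080.607.
Holding P constant, ∂Q/∂I = −0.1163.
η_I = (∂Q/∂I)·(I/Q) = -0.1163 × (3592/1080.607) = -0.387.
Since η < 0, this is an inferior good.

-0.387 (inferior good)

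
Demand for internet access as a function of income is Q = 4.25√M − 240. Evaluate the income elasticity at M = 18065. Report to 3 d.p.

At M = 18065: Q = 331.226.
dQ/dM = 4.25/(2√M) = 0.0158103 at this income.
η = (dQ/dM)·(M/Q) = 0.0158103 × (18065/331.226) = 0.862.

0.862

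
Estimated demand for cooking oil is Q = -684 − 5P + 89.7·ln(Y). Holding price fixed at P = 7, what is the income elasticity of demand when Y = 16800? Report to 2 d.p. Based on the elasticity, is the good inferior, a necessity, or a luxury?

At P = 7, Y = 16800: Q = 153.703.
Holding P constant, ∂Q/∂Y = 89.7/Y = 0.00533929.
η_Y = (∂Q/∂Y)·(Y/Q) = 0.00533929 × (16800/153.703) = 0.58.
Since 0 < η < 1, this is a necessity.

0.58 (necessity)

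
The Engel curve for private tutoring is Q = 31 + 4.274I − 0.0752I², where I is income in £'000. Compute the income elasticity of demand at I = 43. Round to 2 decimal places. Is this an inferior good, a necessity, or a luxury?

At I = 43: Q = 75.7372.
dQ/dI = 4.274 − 0.1504I = -2.19320.
η = (dQ/dI)·(I/Q) = -2.19320 × (43/75.7372) = -1.25.
η < 0 ⇒ inferior good.

-1.25 (inferior good)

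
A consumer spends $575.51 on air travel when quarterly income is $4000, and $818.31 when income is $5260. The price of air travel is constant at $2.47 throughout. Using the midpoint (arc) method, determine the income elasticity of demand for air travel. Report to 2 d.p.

1.28

With a constant price, Q₁ = 575.51/2.47 = 233.000 and Q₂ = 818.31/2.47 = 331.300 (equivalently, work directly with expenditure since P cancels).
Midpoint %ΔQ = (818.31 − 575.51)/696.91 = 0.34840; midpoint %ΔI = (5260 − 4000)/4630 = 0.27214.
η = 0.34840 / 0.27214 = 1.28.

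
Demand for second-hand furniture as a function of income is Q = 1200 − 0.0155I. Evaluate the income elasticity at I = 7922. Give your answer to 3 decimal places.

-0.114

At I = 7922: Q = 1077.209.
dQ/dI = −0.0155.
η = (dQ/dI)·(I/Q) = -0.0155 × (7922/1077.209) = -0.114.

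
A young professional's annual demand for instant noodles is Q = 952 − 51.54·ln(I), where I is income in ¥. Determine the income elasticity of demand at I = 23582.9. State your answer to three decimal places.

-0.119

At I = 23582.9: Q = 433.081.
dQ/dI = -51.54/I = -0.00218548 at this income.
η = (dQ/dI)·(I/Q) = -0.00218548 × (23582.9/433.081) = -0.119.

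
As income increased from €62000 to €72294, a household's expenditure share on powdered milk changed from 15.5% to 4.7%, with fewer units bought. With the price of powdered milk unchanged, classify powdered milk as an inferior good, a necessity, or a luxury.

inferior good

Quantity demanded falls as income rises, so η < 0.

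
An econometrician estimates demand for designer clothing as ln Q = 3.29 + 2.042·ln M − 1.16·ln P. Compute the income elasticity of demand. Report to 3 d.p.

In a log-linear demand, the coefficient on ln M is the income elasticity.
So η = 2.042.

2.042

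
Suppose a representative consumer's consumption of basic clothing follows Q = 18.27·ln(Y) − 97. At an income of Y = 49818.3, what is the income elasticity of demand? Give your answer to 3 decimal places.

At Y = 49818.3: Q = 100.611.
dQ/dY = 18.27/Y = 0.000366733 at this income.
η = (dQ/dY)·(Y/Q) = 0.000366733 × (49818.3/100.611) = 0.182.

0.182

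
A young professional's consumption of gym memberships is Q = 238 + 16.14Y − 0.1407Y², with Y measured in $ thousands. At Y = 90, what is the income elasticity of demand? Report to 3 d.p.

-1.501

At Y = 90: Q = 550.9300.
dQ/dY = 16.14 − 0.2814Y = -9.18600.
η = (dQ/dY)·(Y/Q) = -9.18600 × (90/550.9300) = -1.501.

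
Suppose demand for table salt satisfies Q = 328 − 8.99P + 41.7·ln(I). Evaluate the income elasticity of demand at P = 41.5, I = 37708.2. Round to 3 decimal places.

At P = 41.5, I = 37708.2: Q = 394.334.
Holding P constant, ∂Q/∂I = 41.7/I = 0.00110586.
η_I = (∂Q/∂I)·(I/Q) = 0.00110586 × (37708.2/394.334) = 0.106.

0.106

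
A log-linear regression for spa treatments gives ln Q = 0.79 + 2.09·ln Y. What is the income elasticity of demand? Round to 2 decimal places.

2.09

In a log-linear demand, the coefficient on ln Y is the income elasticity.
So η = 2.09.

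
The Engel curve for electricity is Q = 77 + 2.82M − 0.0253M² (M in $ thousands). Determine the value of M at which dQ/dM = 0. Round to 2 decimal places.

dQ/dM = 2.82 − 0.0506M.
The good is inferior where dQ/dM < 0. Setting dQ/dM = 0 gives M = 2.82 / 0.0506 = 55.73.

55.73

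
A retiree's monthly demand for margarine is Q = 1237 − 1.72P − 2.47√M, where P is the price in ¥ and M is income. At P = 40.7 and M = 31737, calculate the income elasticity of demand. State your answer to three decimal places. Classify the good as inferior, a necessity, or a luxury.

-0.303 (inferior good)

At P = 40.7, M = 31737: Q = 726.968.
Holding P constant, ∂Q/∂M = -2.47/(2√M) = -0.00693241.
η_M = (∂Q/∂M)·(M/Q) = -0.00693241 × (31737/726.968) = -0.303.
Since η < 0, this is an inferior good.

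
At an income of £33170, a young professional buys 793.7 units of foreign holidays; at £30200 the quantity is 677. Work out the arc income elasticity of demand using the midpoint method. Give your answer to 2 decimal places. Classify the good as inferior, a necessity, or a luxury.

1.69 (luxury)

ΔQ = 677 − 793.7 = -116.7; midpoint Q̄ = (793.7 + 677)/2 = 735.35.
ΔI = 30200 − 33170 = -2970; midpoint Ī = (33170 + 30200)/2 = 31685.
η = (ΔQ/Q̄) ÷ (ΔI/Ī) = (-116.7/735.35) ÷ (-2970/31685) = 1.69.
η > 1 ⇒ luxury.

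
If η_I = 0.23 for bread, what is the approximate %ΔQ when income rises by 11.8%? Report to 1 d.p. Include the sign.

2.7%

%ΔQ ≈ η × %ΔI = 0.23 × 11.8% = 2.7%.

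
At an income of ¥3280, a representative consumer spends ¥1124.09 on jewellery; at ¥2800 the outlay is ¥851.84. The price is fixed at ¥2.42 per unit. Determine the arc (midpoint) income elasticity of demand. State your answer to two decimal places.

1.75

With a constant price, Q₁ = 1124.09/2.42 = 464.500 and Q₂ = 851.84/2.42 = 352.000 (equivalently, work directly with expenditure since P cancels).
Midpoint %ΔQ = (851.84 − 1124.09)/987.96 = -0.27557; midpoint %ΔI = (2800 − 3280)/3040 = -0.15789.
η = -0.27557 / -0.15789 = 1.75.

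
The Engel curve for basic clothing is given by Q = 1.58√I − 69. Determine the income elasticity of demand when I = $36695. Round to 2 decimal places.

At I = 36695: Q = 233.664.
dQ/dI = 1.58/(2√I) = 0.00412405 at this income.
η = (dQ/dI)·(I/Q) = 0.00412405 × (36695/233.664) = 0.65.

0.65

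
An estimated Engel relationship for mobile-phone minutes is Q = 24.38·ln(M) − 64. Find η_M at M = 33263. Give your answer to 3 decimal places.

0.128

At M = 33263: Q = 189.849.
dQ/dM = 24.38/M = 0.000732947 at this income.
η = (dQ/dM)·(M/Q) = 0.000732947 × (33263/189.849) = 0.128.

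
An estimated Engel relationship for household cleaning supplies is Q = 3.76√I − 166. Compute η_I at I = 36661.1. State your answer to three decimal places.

0.650

At I = 36661.1: Q = 553.931.
dQ/dI = 3.76/(2√I) = 0.00981873 at this income.
η = (dQ/dI)·(I/Q) = 0.00981873 × (36661.1/553.931) = 0.650.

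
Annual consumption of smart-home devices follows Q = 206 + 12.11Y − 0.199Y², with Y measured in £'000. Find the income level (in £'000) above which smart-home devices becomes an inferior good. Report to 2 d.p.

dQ/dY = 12.11 − 0.398Y.
The good is inferior where dQ/dY < 0. Setting dQ/dY = 0 gives Y = 12.11 / 0.398 = 30.43.

30.43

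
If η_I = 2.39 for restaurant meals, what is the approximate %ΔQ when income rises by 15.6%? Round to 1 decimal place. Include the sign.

%ΔQ ≈ η × %ΔI = 2.39 × 15.6% = 37.3%.

37.3%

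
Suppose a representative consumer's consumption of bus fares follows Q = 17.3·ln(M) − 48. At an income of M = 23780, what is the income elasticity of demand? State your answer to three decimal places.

0.137

At M = 23780: Q = 126.325.
dQ/dM = 17.3/M = 0.000727502 at this income.
η = (dQ/dM)·(M/Q) = 0.000727502 × (23780/126.325) = 0.137.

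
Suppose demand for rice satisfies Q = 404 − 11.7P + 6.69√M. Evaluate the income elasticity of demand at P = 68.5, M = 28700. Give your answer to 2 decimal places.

0.77

At P = 68.5, M = 28700: Q = 735.908.
Holding P constant, ∂Q/∂M = 6.69/(2√M) = 0.0197449.
η_M = (∂Q/∂M)·(M/Q) = 0.0197449 × (28700/735.908) = 0.77.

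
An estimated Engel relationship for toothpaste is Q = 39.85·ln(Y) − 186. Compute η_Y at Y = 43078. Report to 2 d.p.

At Y = 43078: Q = 239.230.
dQ/dY = 39.85/Y = 0.000925066 at this income.
η = (dQ/dY)·(Y/Q) = 0.000925066 × (43078/239.230) = 0.17.

0.17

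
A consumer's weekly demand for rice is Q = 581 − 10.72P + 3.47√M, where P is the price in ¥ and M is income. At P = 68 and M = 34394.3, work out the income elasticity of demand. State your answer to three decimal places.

At P = 68, M = 34394.3: Q = 495.576.
Holding P constant, ∂Q/∂M = 3.47/(2√M) = 0.00935527.
η_M = (∂Q/∂M)·(M/Q) = 0.00935527 × (34394.3/495.576) = 0.649.

0.649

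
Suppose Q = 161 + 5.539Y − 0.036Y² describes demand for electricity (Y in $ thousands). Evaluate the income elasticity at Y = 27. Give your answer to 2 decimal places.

At Y = 27: Q = 284.3090.
dQ/dY = 5.539 − 0.072Y = 3.59500.
η = (dQ/dY)·(Y/Q) = 3.59500 × (27/284.3090) = 0.34.

0.34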